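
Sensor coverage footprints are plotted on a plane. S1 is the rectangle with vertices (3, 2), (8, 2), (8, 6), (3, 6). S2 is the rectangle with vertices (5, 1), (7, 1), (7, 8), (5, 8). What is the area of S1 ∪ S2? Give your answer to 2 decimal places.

By inclusion–exclusion:
Individual areas: |S1| = 20, |S2| = 14.
|S1∩S2|: x∈[5,7], y∈[2,6] → 2·4 = 8.
|S1 ∪ S2| = 34 − 8 = 26.00.

26.00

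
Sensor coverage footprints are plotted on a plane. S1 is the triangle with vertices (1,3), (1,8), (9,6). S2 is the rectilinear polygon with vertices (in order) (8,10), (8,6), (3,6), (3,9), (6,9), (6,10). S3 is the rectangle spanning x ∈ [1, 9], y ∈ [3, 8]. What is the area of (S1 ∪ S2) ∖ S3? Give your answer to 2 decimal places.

|S1 ∪ S2| = 32.625.
|(S1 ∪ S2) ∩ S3| = 25.625.
|(S1 ∪ S2) ∖ S3| = 32.625 − 25.625 = 7.00.

7.00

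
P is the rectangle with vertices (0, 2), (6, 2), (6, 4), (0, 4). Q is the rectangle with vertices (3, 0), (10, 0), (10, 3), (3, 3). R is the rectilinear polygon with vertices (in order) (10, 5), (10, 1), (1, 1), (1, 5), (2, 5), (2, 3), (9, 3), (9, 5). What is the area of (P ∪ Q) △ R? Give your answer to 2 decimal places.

18.00

|P ∪ Q| = 30.
|(P ∪ Q) ∩ R| = 17.
|(P ∪ Q) △ R| = 30 + 22 − 34 = 18.00.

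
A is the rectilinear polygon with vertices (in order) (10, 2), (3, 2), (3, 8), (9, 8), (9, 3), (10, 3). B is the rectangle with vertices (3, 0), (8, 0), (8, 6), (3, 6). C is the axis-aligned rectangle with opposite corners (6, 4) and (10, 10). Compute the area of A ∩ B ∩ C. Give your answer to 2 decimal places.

4.00

The intersection is the polygon with vertices (8,6), (8,4), (6,4), (6,6).
By the shoelace formula its area is 4.00.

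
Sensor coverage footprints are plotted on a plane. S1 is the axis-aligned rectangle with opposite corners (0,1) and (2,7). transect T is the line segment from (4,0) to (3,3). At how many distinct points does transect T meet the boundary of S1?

The segment lies entirely outside S1 and never meets its boundary.

0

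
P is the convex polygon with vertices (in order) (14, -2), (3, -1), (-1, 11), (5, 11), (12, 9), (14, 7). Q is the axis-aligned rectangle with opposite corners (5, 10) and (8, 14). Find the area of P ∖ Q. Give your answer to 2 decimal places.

|P| = 148.5, |P∩Q| = 1.7143.
|P ∖ Q| = |P| − |P∩Q| = 148.5 − 1.7143 = 146.79.

146.79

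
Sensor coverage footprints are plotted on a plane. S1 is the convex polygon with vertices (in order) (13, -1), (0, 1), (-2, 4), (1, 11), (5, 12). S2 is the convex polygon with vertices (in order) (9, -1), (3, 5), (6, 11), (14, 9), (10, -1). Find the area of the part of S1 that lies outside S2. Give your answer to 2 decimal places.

|S1| = 107.5, |S1∩S2| = 43.5244.
|S1 ∖ S2| = |S1| − |S1∩S2| = 107.5 − 43.5244 = 63.98.

63.98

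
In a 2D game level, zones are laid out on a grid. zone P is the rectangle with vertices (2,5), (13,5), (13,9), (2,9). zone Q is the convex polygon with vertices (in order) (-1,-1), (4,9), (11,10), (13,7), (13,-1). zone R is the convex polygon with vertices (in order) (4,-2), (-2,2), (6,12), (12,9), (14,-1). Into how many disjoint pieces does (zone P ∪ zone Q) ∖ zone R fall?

4

(zone P ∪ zone Q) ∖ zone R splits into 4 disjoint pieces (area 2.5, area 3.0625, area 1.6, area 0.3194).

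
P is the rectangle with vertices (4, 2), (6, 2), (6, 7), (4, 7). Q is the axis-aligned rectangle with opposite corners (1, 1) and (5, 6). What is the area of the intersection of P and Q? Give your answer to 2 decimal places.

|P∩Q|: x∈[4,5], y∈[2,6] → 1·4 = 4.

4.00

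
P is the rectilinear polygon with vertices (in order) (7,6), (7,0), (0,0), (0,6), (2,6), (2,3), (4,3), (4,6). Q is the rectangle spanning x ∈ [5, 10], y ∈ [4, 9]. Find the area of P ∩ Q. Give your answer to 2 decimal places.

The intersection is the polygon with vertices (7,4), (5,4), (5,6), (7,6).
By the shoelace formula its area is 4.00.

4.00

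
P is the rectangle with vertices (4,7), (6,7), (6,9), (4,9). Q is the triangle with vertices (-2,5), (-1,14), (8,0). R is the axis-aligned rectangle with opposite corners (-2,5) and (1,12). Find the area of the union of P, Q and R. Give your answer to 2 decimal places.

By inclusion–exclusion:
Individual areas: |P| = 4, |Q| = 47.5, |R| = 21.
|P∩Q| = 0.
|P∩R| = 0 (no overlap).
|Q∩R| = 17.881.
|P∩Q∩R| = 0.
|P ∪ Q ∪ R| = 72.5 − 17.881 + 0 = 54.62.

54.62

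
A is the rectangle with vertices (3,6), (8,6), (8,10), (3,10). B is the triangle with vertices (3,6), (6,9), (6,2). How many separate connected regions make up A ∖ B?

A ∖ B is a single connected region.

1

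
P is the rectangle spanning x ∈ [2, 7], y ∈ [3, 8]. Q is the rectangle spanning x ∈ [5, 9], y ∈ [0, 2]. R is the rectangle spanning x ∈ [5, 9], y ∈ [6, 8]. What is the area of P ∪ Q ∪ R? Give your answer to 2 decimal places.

37.00

By inclusion–exclusion:
Individual areas: |P| = 25, |Q| = 8, |R| = 8.
|P∩Q| = 0 (no overlap).
|P∩R|: x∈[5,7], y∈[6,8] → 2·2 = 4.
|Q∩R| = 0 (no overlap).
|P∩Q∩R| = 0.
|P ∪ Q ∪ R| = 41 − 4 + 0 = 37.00.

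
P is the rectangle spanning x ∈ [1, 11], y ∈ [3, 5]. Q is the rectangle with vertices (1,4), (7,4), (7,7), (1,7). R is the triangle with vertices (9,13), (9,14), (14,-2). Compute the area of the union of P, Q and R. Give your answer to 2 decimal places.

By inclusion–exclusion:
Individual areas: |P| = 20, |Q| = 18, |R| = 2.5.
|P∩Q|: x∈[1,7], y∈[4,5] → 6·1 = 6.
|P∩R| = 0.
|Q∩R| = 0.
|P∩Q∩R| = 0.
|P ∪ Q ∪ R| = 40.5 − 6 + 0 = 34.50.

34.50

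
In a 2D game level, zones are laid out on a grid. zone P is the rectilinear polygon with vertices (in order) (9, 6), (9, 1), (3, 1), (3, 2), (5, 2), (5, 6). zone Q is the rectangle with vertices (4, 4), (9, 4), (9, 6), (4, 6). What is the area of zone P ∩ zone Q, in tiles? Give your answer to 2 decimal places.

The intersection is the polygon with vertices (9,4), (5,4), (5,6), (9,6).
By the shoelace formula its area is 8.00.

8.00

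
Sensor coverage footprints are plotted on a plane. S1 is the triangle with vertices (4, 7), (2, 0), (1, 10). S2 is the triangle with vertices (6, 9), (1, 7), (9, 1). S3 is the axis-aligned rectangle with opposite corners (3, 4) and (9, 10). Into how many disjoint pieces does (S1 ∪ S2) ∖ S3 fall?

2

(S1 ∪ S2) ∖ S3 splits into 2 disjoint pieces (area 11.3395, area 4.3125).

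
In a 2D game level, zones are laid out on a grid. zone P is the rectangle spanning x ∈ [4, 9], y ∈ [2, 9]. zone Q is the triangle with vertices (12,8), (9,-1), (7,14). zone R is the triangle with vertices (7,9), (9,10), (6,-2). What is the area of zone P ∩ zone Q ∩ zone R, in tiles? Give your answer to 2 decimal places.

The intersection is the polygon with vertices (7.667,9), (8.75,9), (8.043,6.174).
By the shoelace formula its area is 1.53.

1.53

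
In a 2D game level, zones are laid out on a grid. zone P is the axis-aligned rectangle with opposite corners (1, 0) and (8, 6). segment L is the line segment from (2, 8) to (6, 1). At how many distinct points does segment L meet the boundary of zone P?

The segment meets the boundary at (3.143,6).

1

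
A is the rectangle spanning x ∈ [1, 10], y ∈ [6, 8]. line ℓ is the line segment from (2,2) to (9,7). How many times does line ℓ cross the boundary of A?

The segment meets the boundary at (7.6,6).

1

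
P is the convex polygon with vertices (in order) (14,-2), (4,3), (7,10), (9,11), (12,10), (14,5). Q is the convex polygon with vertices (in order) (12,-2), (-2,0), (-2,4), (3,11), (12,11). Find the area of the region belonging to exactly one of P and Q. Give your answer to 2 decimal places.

|P| = 82, |Q| = 150.5, |P∩Q| = 64.
|P △ Q| = |P| + |Q| − 2·|P∩Q| = 82 + 150.5 − 128 = 104.50.

104.50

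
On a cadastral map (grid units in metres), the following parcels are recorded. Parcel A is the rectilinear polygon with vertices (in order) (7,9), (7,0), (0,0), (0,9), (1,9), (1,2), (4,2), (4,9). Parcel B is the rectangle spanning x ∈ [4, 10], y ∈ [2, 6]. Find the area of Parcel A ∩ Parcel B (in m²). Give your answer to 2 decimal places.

The intersection is the polygon with vertices (7,2), (4,2), (4,6), (7,6).
By the shoelace formula its area is 12.00.

12.00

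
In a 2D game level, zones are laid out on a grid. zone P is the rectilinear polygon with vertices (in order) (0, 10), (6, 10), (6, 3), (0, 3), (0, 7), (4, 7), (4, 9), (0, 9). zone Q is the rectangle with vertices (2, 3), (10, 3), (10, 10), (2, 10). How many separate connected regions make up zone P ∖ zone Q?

2

zone P ∖ zone Q splits into 2 disjoint pieces (area 2, area 8).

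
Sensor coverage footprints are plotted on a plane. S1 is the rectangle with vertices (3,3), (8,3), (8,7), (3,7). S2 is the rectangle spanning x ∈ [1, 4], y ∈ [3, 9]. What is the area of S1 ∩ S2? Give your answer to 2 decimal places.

|S1∩S2|: x∈[3,4], y∈[3,7] → 1·4 = 4.

4.00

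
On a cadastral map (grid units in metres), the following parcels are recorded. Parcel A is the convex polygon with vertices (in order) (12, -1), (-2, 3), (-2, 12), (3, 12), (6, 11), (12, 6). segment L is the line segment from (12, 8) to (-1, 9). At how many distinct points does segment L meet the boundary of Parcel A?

1

The segment meets the boundary at (9.356,8.203).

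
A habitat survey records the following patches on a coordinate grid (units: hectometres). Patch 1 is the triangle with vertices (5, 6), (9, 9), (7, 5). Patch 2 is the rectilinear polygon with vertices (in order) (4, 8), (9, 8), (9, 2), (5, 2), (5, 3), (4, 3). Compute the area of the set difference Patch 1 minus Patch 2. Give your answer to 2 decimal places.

|Patch 1| = 5, |Patch 1∩Patch 2| = 4.5833.
|Patch 1 ∖ Patch 2| = |Patch 1| − |Patch 1∩Patch 2| = 5 − 4.5833 = 0.42.

0.42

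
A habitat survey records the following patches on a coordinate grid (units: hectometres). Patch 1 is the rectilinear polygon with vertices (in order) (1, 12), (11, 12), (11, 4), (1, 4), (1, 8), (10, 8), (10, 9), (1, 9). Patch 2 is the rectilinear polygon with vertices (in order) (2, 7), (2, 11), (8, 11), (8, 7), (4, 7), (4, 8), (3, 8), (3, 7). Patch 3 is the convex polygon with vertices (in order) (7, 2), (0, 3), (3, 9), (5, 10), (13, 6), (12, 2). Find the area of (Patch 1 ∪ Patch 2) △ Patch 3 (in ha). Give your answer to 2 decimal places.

|Patch 1 ∪ Patch 2| = 77.
|(Patch 1 ∪ Patch 2) ∩ Patch 3| = 43.75.
|(Patch 1 ∪ Patch 2) △ Patch 3| = 77 + 69.5 − 87.5 = 59.00.

59.00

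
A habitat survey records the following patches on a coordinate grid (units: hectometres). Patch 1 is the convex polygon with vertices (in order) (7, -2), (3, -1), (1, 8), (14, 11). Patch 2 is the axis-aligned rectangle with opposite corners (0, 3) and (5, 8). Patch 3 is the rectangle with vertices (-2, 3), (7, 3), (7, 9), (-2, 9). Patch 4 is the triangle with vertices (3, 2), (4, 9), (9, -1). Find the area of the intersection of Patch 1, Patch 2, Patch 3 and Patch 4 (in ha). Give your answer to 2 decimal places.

The intersection is the polygon with vertices (5,3), (3.143,3), (3.857,8), (4.5,8), (5,7).
By the shoelace formula its area is 7.25.

7.25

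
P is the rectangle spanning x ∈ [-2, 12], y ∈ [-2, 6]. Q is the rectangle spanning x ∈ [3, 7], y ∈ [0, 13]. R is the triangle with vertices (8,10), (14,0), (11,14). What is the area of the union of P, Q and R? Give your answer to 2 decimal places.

By inclusion–exclusion:
Individual areas: |P| = 112, |Q| = 52, |R| = 27.
|P∩Q|: x∈[3,7], y∈[0,6] → 4·6 = 24.
|P∩R| = 2.1333.
|Q∩R| = 0.
|P∩Q∩R| = 0.
|P ∪ Q ∪ R| = 191 − 26.1333 + 0 = 164.87.

164.87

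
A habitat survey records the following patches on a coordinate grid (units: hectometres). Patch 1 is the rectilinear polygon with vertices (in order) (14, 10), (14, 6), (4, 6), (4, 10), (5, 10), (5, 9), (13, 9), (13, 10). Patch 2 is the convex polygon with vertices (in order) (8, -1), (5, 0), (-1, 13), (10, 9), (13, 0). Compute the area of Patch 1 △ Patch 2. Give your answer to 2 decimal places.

|Patch 1| = 32, |Patch 2| = 99.5, |Patch 1∩Patch 2| = 20.5.
|Patch 1 △ Patch 2| = |Patch 1| + |Patch 2| − 2·|Patch 1∩Patch 2| = 32 + 99.5 − 41 = 90.50.

90.50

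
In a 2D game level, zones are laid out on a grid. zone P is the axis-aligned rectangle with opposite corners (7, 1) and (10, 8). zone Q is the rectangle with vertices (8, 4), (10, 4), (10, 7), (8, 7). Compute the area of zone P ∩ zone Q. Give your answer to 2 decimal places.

|zone P∩zone Q|: x∈[8,10], y∈[4,7] → 2·3 = 6.

6.00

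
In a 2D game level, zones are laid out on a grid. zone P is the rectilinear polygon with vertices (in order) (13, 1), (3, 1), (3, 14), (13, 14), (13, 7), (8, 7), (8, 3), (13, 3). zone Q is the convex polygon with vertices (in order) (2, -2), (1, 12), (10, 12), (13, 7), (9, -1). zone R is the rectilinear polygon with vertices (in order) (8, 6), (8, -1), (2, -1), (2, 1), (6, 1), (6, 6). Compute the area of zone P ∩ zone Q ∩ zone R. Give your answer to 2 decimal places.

10.00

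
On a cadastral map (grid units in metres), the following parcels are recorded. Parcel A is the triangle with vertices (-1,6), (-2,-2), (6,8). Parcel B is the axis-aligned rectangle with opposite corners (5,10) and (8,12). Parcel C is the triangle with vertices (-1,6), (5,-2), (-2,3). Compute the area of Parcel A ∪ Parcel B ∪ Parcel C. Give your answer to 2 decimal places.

38.74

By inclusion–exclusion:
Individual areas: |Parcel A| = 27, |Parcel B| = 6, |Parcel C| = 13.
|Parcel A∩Parcel B| = 0.
|Parcel A∩Parcel C| = 7.2643.
|Parcel B∩Parcel C| = 0.
|Parcel A∩Parcel B∩Parcel C| = 0.
|Parcel A ∪ Parcel B ∪ Parcel C| = 46 − 7.2643 + 0 = 38.74.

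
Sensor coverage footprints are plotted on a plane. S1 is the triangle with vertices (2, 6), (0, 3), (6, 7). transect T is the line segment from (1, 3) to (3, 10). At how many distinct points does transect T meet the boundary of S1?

2

The segment meets the boundary at (1.75,5.625), (1.235,3.824).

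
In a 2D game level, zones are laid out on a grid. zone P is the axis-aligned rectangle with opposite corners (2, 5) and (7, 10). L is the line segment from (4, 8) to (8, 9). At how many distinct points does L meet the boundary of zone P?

The segment meets the boundary at (7,8.75).

1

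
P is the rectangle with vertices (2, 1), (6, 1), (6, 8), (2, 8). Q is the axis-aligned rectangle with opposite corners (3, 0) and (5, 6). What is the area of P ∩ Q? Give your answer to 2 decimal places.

10.00

|P∩Q|: x∈[3,5], y∈[1,6] → 2·5 = 10.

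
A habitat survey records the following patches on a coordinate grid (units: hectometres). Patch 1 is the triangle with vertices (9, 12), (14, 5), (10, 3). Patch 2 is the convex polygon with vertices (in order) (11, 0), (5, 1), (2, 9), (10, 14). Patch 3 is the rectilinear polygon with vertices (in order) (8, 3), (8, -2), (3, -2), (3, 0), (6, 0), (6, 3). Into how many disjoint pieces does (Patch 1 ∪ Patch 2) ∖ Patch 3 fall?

1

(Patch 1 ∪ Patch 2) ∖ Patch 3 is a single connected region.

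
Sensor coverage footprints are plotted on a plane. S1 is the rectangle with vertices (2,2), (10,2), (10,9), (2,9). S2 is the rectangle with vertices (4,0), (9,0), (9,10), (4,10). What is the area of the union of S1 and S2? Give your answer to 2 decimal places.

By inclusion–exclusion:
Individual areas: |S1| = 56, |S2| = 50.
|S1∩S2|: x∈[4,9], y∈[2,9] → 5·7 = 35.
|S1 ∪ S2| = 106 − 35 = 71.00.

71.00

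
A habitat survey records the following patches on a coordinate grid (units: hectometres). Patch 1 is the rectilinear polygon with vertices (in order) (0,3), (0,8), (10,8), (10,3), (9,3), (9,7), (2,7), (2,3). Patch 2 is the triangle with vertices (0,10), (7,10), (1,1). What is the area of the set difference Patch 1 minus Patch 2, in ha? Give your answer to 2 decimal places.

|Patch 1| = 22, |Patch 1∩Patch 2| = 10.8333.
|Patch 1 ∖ Patch 2| = |Patch 1| − |Patch 1∩Patch 2| = 22 − 10.8333 = 11.17.

11.17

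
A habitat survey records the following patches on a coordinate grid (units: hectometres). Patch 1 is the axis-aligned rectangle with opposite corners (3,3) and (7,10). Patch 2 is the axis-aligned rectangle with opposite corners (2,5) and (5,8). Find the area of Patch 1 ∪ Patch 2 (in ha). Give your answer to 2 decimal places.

By inclusion–exclusion:
Individual areas: |Patch 1| = 28, |Patch 2| = 9.
|Patch 1∩Patch 2|: x∈[3,5], y∈[5,8] → 2·3 = 6.
|Patch 1 ∪ Patch 2| = 37 − 6 = 31.00.

31.00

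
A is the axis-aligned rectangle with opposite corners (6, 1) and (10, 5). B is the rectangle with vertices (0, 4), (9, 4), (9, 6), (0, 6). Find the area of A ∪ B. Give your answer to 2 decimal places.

31.00

By inclusion–exclusion:
Individual areas: |A| = 16, |B| = 18.
|A∩B|: x∈[6,9], y∈[4,5] → 3·1 = 3.
|A ∪ B| = 34 − 3 = 31.00.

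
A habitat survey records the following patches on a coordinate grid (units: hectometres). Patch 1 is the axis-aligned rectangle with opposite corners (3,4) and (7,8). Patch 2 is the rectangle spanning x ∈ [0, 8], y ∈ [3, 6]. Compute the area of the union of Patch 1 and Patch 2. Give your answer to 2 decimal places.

32.00

By inclusion–exclusion:
Individual areas: |Patch 1| = 16, |Patch 2| = 24.
|Patch 1∩Patch 2|: x∈[3,7], y∈[4,6] → 4·2 = 8.
|Patch 1 ∪ Patch 2| = 40 − 8 = 32.00.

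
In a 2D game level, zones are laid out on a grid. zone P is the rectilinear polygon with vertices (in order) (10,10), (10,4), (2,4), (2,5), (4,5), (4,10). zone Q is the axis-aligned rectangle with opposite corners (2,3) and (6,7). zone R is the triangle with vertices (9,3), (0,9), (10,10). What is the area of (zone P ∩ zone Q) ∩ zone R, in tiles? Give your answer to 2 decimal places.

The region (zone P ∩ zone Q) ∩ zone R is the polygon with vertices (4,7), (6,7), (6,5), (4,6.333).
By the shoelace formula its area is 2.67.

2.67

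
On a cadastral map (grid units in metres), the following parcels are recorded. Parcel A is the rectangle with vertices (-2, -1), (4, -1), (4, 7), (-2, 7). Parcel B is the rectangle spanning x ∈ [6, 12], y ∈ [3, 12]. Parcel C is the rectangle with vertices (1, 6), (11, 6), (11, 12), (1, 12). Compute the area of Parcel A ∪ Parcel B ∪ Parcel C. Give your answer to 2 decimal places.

129.00

By inclusion–exclusion:
Individual areas: |Parcel A| = 48, |Parcel B| = 54, |Parcel C| = 60.
|Parcel A∩Parcel B| = 0 (no overlap).
|Parcel A∩Parcel C|: x∈[1,4], y∈[6,7] → 3·1 = 3.
|Parcel B∩Parcel C|: x∈[6,11], y∈[6,12] → 5·6 = 30.
|Parcel A∩Parcel B∩Parcel C| = 0.
|Parcel A ∪ Parcel B ∪ Parcel C| = 162 − 33 + 0 = 129.00.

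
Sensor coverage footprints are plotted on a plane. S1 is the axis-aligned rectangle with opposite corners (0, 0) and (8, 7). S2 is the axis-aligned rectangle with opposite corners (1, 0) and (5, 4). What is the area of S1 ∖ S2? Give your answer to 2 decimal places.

40.00

|S1∩S2|: x∈[1,5], y∈[0,4] → 4·4 = 16.
|S1| = 56.
|S1 ∖ S2| = |S1| − |S1∩S2| = 56 − 16 = 40.00.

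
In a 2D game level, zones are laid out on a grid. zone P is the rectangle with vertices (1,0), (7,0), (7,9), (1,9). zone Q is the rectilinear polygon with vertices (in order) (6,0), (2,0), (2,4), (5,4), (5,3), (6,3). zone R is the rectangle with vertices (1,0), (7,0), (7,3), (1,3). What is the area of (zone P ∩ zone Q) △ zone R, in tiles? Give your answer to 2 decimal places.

9.00

|zone P ∩ zone Q| = 15.
|(zone P ∩ zone Q) ∩ zone R| = 12.
|(zone P ∩ zone Q) △ zone R| = 15 + 18 − 24 = 9.00.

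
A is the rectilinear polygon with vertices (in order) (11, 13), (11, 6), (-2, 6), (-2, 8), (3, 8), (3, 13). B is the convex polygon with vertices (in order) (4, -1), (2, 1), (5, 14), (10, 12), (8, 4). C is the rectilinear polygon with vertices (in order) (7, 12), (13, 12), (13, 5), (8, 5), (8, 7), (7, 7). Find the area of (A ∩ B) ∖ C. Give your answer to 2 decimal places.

24.02

|A ∩ B| = 36.5192.
|(A ∩ B) ∩ C| = 12.5.
|(A ∩ B) ∖ C| = 36.5192 − 12.5 = 24.02.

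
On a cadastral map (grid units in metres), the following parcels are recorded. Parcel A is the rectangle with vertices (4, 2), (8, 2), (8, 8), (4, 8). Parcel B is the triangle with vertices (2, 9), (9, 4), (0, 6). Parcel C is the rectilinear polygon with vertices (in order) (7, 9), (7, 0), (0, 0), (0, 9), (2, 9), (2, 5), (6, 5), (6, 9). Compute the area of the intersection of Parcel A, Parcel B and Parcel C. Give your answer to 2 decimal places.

1.48

The intersection is the polygon with vertices (4.5,5), (6,5), (6,6.143), (7,5.429), (7,4.444).
By the shoelace formula its area is 1.48.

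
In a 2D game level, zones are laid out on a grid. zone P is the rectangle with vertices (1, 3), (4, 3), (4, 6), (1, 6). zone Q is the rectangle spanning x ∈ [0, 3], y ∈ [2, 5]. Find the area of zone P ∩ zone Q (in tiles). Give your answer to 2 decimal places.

4.00

|zone P∩zone Q|: x∈[1,3], y∈[3,5] → 2·2 = 4.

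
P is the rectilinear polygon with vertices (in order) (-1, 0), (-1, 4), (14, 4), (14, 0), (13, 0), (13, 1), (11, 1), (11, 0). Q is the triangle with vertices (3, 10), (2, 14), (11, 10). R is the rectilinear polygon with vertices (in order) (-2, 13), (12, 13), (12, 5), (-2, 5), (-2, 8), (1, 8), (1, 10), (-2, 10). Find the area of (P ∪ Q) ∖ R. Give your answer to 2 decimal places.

59.00

|P ∪ Q| = 74.
|(P ∪ Q) ∩ R| = 15.
|(P ∪ Q) ∖ R| = 74 − 15 = 59.00.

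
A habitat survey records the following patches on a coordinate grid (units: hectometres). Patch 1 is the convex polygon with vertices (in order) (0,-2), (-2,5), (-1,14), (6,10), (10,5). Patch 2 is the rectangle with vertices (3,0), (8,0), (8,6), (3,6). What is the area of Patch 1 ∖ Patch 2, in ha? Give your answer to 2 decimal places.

|Patch 1| = 105.5, |Patch 1∩Patch 2| = 20.75.
|Patch 1 ∖ Patch 2| = |Patch 1| − |Patch 1∩Patch 2| = 105.5 − 20.75 = 84.75.

84.75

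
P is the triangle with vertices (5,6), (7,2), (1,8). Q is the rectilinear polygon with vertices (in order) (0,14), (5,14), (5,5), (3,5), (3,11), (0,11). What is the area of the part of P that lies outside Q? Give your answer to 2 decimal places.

|P| = 6, |P∩Q| = 2.5.
|P ∖ Q| = |P| − |P∩Q| = 6 − 2.5 = 3.50.

3.50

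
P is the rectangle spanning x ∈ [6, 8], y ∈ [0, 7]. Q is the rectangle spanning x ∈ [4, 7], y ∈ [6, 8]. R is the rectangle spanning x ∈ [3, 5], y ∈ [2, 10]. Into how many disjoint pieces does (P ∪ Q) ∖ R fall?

(P ∪ Q) ∖ R is a single connected region.

1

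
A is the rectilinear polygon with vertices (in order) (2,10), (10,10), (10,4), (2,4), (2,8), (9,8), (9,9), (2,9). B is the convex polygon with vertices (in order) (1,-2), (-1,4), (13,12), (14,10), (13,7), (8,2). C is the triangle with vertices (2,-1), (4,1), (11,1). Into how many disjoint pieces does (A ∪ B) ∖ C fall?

1

(A ∪ B) ∖ C is a single connected region.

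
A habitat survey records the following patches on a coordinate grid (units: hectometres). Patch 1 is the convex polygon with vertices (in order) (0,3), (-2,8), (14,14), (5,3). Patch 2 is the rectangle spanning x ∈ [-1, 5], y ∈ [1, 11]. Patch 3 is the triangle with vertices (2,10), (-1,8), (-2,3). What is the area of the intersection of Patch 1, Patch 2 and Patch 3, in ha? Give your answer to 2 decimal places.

The intersection is the polygon with vertices (-1,8), (0.286,8.857), (1.636,9.364), (-0.824,5.059), (-1,5.5).
By the shoelace formula its area is 4.47.

4.47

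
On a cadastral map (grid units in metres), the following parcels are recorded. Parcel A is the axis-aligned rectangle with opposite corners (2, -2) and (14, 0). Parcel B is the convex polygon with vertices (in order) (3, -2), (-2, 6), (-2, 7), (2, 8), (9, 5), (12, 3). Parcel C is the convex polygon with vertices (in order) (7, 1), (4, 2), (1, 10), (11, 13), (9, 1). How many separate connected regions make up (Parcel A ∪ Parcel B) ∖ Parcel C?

2

(Parcel A ∪ Parcel B) ∖ Parcel C splits into 2 disjoint pieces (area 57.0571, area 4.3102).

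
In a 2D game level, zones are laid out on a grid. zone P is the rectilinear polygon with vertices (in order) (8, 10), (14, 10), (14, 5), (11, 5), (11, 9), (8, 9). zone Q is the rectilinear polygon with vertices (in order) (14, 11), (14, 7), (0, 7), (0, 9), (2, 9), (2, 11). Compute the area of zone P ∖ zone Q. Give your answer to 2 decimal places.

6.00

|zone P| = 18, |zone P∩zone Q| = 12.
|zone P ∖ zone Q| = |zone P| − |zone P∩zone Q| = 18 − 12 = 6.00.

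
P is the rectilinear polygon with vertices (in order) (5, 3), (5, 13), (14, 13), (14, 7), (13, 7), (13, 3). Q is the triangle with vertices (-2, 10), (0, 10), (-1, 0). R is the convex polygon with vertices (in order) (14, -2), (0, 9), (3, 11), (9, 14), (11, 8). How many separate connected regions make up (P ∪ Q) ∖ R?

(P ∪ Q) ∖ R splits into 4 disjoint pieces (area 2.7305, area 1, area 26.4167, area 10).

4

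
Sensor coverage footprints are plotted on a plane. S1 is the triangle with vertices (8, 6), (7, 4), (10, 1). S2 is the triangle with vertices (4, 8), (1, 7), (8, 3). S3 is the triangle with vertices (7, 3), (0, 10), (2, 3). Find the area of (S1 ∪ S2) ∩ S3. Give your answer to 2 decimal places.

3.17

The region (S1 ∪ S2) ∩ S3 is the polygon with vertices (1,7), (2.5,7.5), (5.667,4.333).
By the shoelace formula its area is 3.17.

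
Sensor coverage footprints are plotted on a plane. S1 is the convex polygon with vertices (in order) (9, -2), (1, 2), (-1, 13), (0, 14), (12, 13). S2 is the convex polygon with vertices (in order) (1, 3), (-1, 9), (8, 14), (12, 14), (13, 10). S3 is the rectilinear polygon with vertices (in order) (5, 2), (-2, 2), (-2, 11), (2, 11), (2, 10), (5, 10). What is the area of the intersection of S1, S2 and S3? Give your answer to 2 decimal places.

The intersection is the polygon with vertices (2,10.667), (2,10), (5,10), (5,5.333), (1,3), (0.6,4.2), (-0.339,9.367).
By the shoelace formula its area is 28.95.

28.95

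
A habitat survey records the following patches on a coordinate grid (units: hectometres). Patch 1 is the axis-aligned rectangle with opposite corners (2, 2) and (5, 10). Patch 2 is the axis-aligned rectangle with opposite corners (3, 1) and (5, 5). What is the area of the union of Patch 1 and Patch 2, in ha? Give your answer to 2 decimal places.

By inclusion–exclusion:
Individual areas: |Patch 1| = 24, |Patch 2| = 8.
|Patch 1∩Patch 2|: x∈[3,5], y∈[2,5] → 2·3 = 6.
|Patch 1 ∪ Patch 2| = 32 − 6 = 26.00.

26.00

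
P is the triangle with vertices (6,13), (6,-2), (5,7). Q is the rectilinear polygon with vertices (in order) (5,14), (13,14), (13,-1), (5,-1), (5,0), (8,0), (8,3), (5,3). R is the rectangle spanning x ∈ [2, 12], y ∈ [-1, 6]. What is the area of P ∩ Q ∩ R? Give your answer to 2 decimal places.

2.33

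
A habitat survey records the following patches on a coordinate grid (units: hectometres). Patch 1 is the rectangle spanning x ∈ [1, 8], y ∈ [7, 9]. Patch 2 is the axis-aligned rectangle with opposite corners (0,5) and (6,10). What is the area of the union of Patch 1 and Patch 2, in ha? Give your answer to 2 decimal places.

By inclusion–exclusion:
Individual areas: |Patch 1| = 14, |Patch 2| = 30.
|Patch 1∩Patch 2|: x∈[1,6], y∈[7,9] → 5·2 = 10.
|Patch 1 ∪ Patch 2| = 44 − 10 = 34.00.

34.00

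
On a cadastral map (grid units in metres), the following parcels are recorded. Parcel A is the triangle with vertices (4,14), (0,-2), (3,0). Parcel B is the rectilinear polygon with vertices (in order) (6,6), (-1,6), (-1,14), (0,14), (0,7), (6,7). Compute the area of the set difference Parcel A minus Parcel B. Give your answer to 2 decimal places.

18.66

|Parcel A| = 20, |Parcel A∩Parcel B| = 1.3393.
|Parcel A ∖ Parcel B| = |Parcel A| − |Parcel A∩Parcel B| = 20 − 1.3393 = 18.66.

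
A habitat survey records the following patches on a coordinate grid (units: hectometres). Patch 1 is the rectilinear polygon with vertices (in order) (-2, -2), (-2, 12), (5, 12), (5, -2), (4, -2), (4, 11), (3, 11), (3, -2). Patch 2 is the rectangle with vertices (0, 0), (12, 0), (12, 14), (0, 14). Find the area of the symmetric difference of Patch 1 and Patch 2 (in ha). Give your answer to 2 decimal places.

155.00

|Patch 1| = 85, |Patch 2| = 168, |Patch 1∩Patch 2| = 49.
|Patch 1 △ Patch 2| = |Patch 1| + |Patch 2| − 2·|Patch 1∩Patch 2| = 85 + 168 − 98 = 155.00.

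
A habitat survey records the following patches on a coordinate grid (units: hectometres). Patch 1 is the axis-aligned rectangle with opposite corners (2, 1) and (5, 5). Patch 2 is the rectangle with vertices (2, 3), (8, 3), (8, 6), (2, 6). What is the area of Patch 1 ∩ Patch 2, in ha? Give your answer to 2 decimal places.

|Patch 1∩Patch 2|: x∈[2,5], y∈[3,5] → 3·2 = 6.

6.00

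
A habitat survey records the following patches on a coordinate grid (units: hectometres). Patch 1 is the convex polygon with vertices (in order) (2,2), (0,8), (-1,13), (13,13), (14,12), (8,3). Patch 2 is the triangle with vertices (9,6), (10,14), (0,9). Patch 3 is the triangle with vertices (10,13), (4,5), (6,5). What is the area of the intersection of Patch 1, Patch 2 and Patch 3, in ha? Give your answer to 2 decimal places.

4.60

The intersection is the polygon with vertices (9.833,12.667), (6.857,6.714), (5.6,7.133), (9.85,12.8).
By the shoelace formula its area is 4.60.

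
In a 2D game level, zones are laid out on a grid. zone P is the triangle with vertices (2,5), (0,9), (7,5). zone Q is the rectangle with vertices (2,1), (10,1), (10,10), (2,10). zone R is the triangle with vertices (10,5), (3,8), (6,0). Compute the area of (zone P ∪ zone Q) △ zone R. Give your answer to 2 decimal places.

52.53

|zone P ∪ zone Q| = 74.8571.
|(zone P ∪ zone Q) ∩ zone R| = 22.9125.
|(zone P ∪ zone Q) △ zone R| = 74.8571 + 23.5 − 45.825 = 52.53.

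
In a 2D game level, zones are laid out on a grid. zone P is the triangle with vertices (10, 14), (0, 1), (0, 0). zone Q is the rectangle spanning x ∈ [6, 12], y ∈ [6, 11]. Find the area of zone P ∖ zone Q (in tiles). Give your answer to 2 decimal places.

4.45

|zone P| = 5, |zone P∩zone Q| = 0.5527.
|zone P ∖ zone Q| = |zone P| − |zone P∩zone Q| = 5 − 0.5527 = 4.45.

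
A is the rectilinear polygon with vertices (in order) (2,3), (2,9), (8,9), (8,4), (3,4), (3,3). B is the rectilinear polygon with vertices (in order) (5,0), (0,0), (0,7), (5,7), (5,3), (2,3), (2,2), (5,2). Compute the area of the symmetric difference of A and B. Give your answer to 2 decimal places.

43.00

|A| = 31, |B| = 32, |A∩B| = 10.
|A △ B| = |A| + |B| − 2·|A∩B| = 31 + 32 − 20 = 43.00.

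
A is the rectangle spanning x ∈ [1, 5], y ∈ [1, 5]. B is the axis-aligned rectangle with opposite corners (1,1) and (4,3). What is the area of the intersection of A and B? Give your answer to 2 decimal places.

6.00

|A∩B|: x∈[1,4], y∈[1,3] → 3·2 = 6.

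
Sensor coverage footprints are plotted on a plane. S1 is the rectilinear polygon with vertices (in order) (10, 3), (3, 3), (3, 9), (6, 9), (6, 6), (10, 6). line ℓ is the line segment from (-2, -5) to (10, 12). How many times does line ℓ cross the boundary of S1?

2

The segment meets the boundary at (6,6.333), (3.647,3).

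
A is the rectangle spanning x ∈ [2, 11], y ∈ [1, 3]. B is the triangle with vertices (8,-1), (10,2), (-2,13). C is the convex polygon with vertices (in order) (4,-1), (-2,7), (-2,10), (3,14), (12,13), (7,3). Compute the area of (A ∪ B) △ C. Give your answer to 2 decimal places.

|A ∪ B| = 39.5931.
|(A ∪ B) ∩ C| = 25.4431.
|(A ∪ B) △ C| = 39.5931 + 120.5 − 50.8863 = 109.21.

109.21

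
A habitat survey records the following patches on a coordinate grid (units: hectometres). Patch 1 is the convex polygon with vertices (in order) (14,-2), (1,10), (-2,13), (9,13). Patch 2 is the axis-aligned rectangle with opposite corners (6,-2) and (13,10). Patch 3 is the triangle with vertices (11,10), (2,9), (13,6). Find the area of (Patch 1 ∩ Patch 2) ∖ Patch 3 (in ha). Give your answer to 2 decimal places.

30.36

|Patch 1 ∩ Patch 2| = 41.4231.
|(Patch 1 ∩ Patch 2) ∩ Patch 3| = 11.0662.
|(Patch 1 ∩ Patch 2) ∖ Patch 3| = 41.4231 − 11.0662 = 30.36.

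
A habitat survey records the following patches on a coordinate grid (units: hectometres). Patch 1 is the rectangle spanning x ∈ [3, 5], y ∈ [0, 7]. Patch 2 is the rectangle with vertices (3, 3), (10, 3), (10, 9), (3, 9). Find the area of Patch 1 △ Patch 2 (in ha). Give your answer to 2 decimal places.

40.00

|Patch 1∩Patch 2|: x∈[3,5], y∈[3,7] → 2·4 = 8.
|Patch 1 △ Patch 2| = |Patch 1| + |Patch 2| − 2·|Patch 1∩Patch 2| = 14 + 42 − 16 = 40.00.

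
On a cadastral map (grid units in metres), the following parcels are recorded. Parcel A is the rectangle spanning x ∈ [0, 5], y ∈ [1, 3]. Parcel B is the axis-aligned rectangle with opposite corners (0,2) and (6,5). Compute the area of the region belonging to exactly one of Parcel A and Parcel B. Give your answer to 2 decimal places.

18.00

|Parcel A∩Parcel B|: x∈[0,5], y∈[2,3] → 5·1 = 5.
|Parcel A △ Parcel B| = |Parcel A| + |Parcel B| − 2·|Parcel A∩Parcel B| = 10 + 18 − 10 = 18.00.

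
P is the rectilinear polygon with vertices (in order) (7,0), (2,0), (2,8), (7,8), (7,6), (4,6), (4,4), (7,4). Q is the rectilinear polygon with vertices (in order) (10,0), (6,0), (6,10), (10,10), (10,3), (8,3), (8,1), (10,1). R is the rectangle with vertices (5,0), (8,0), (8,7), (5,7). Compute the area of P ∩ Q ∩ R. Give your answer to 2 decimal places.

5.00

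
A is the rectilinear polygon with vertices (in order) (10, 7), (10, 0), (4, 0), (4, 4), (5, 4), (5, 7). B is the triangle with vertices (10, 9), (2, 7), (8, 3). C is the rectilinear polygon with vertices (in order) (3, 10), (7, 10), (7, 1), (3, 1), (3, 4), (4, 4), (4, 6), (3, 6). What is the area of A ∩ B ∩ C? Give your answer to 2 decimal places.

5.33

The intersection is the polygon with vertices (7,7), (7,3.667), (5,5), (5,7).
By the shoelace formula its area is 5.33.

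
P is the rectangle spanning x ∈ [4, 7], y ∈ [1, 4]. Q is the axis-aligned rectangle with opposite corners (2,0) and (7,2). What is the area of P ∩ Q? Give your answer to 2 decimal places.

|P∩Q|: x∈[4,7], y∈[1,2] → 3·1 = 3.

3.00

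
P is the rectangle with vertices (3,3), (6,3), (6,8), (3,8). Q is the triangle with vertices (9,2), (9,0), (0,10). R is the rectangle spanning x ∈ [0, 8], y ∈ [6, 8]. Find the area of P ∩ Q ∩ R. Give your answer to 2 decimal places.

0.80

The intersection is the polygon with vertices (3,6.667), (3,7.333), (4.5,6), (3.6,6).
By the shoelace formula its area is 0.80.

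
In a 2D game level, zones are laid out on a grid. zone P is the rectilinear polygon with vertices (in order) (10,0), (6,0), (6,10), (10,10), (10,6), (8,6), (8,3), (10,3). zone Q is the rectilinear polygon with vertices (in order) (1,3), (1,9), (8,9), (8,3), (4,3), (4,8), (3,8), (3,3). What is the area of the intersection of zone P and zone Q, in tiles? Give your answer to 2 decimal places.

12.00

The intersection is the polygon with vertices (6,9), (8,9), (8,6), (8,3), (6,3).
By the shoelace formula its area is 12.00.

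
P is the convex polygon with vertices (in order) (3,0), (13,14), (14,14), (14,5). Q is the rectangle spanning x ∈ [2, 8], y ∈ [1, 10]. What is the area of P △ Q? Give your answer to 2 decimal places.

|P| = 56.5, |Q| = 54, |P∩Q| = 11.0753.
|P △ Q| = |P| + |Q| − 2·|P∩Q| = 56.5 + 54 − 22.1506 = 88.35.

88.35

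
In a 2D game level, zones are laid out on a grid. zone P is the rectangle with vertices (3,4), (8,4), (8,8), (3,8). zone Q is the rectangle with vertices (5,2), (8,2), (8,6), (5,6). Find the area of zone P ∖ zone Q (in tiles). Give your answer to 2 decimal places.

|zone P∩zone Q|: x∈[5,8], y∈[4,6] → 3·2 = 6.
|zone P| = 20.
|zone P ∖ zone Q| = |zone P| − |zone P∩zone Q| = 20 − 6 = 14.00.

14.00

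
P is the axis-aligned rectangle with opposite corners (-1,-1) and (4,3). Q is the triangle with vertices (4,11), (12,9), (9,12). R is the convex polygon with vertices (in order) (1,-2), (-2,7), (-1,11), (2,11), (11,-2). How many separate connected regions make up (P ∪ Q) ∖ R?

2

(P ∪ Q) ∖ R splits into 2 disjoint pieces (area 4, area 9).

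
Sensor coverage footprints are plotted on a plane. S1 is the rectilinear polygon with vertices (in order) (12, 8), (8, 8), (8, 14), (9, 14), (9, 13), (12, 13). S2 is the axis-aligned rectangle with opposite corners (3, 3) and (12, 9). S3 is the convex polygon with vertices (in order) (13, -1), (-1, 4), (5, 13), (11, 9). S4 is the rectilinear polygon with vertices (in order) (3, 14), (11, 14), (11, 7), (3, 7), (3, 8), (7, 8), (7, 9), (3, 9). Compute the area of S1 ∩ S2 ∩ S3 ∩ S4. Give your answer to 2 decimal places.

The intersection is the polygon with vertices (11,9), (11,8), (8,8), (8,9).
By the shoelace formula its area is 3.00.

3.00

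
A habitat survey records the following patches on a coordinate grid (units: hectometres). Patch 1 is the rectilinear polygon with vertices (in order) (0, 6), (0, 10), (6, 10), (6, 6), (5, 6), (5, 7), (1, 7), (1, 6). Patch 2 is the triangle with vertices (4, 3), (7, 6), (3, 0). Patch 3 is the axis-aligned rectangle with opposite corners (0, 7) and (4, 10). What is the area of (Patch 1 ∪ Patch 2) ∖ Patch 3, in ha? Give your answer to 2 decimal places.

|Patch 1 ∪ Patch 2| = 23.
|(Patch 1 ∪ Patch 2) ∩ Patch 3| = 12.
|(Patch 1 ∪ Patch 2) ∖ Patch 3| = 23 − 12 = 11.00.

11.00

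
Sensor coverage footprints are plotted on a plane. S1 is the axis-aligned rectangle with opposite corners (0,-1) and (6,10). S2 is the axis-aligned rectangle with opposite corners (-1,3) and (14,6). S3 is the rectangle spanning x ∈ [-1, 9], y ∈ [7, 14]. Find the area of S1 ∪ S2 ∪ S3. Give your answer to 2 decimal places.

By inclusion–exclusion:
Individual areas: |S1| = 66, |S2| = 45, |S3| = 70.
|S1∩S2|: x∈[0,6], y∈[3,6] → 6·3 = 18.
|S1∩S3|: x∈[0,6], y∈[7,10] → 6·3 = 18.
|S2∩S3| = 0 (no overlap).
|S1∩S2∩S3| = 0.
|S1 ∪ S2 ∪ S3| = 181 − 36 + 0 = 145.00.

145.00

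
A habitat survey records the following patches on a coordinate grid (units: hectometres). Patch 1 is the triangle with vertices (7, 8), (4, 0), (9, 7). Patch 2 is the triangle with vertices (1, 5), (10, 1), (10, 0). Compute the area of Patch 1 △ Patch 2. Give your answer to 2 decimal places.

13.27

|Patch 1| = 9.5, |Patch 2| = 4.5, |Patch 1∩Patch 2| = 0.3671.
|Patch 1 △ Patch 2| = |Patch 1| + |Patch 2| − 2·|Patch 1∩Patch 2| = 9.5 + 4.5 − 0.7342 = 13.27.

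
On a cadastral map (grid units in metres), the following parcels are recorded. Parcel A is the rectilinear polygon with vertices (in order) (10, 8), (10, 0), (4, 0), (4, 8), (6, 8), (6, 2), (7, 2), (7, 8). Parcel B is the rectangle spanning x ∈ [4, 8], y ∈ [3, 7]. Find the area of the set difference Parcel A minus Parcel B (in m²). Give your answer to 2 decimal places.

30.00

|Parcel A| = 42, |Parcel A∩Parcel B| = 12.
|Parcel A ∖ Parcel B| = |Parcel A| − |Parcel A∩Parcel B| = 42 − 12 = 30.00.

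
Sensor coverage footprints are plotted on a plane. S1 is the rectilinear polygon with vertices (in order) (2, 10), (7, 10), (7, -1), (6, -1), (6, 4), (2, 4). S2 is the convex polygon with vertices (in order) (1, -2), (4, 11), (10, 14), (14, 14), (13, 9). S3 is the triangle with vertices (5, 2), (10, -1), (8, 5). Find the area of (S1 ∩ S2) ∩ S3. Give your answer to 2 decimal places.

The region (S1 ∩ S2) ∩ S3 is the polygon with vertices (7,3.5), (6,2.583), (6,3), (7,4).
By the shoelace formula its area is 0.46.

0.46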